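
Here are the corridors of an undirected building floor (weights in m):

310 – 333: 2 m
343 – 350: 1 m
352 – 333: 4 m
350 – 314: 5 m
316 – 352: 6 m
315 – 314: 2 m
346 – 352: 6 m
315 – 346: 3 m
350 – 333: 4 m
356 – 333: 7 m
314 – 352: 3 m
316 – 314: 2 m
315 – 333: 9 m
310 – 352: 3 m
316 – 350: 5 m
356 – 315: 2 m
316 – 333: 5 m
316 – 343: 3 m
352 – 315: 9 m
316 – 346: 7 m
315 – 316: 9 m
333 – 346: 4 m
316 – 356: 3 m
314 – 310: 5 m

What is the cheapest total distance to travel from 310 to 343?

7 m

Compare a few routes:
310 - 314 - 316 - 343: 5+2+3 = 10
310 - 333 - 316 - 343: 2+5+3 = 10
310 - 333 - 350 - 343: 2+4+1 = 7
The minimum is 7 m via 310 - 333 - 350 - 343.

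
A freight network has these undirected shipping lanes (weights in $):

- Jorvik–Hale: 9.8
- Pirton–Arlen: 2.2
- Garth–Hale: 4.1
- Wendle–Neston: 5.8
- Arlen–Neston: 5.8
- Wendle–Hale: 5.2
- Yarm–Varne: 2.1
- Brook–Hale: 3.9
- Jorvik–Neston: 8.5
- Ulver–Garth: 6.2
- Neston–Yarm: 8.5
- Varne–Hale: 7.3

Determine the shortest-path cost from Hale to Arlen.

Candidate routes:
Hale → Varne → Yarm → Neston → Arlen: 7.3+2.1+8.5+5.8 = 23.7
Hale → Wendle → Neston → Arlen: 5.2+5.8+5.8 = 16.8
Cheapest is Hale → Wendle → Neston → Arlen at $16.8.

$16.8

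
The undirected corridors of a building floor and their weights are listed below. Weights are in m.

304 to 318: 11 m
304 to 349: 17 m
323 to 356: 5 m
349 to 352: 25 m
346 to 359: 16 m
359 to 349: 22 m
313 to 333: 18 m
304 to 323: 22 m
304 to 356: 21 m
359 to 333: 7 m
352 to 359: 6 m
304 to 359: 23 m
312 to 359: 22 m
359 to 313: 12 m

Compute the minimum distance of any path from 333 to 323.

Running Dijkstra from 333:
333: 0
359: 7  (via 333)
352: 13  (via 359)
313: 18  (via 333)
346: 23  (via 359)
312: 29  (via 359)
349: 29  (via 359)
304: 30  (via 359)
318: 41  (via 304)
356: 51  (via 304)
323: 52  (via 304)
Shortest route: 333–359–304–323 = 52 m.

52 m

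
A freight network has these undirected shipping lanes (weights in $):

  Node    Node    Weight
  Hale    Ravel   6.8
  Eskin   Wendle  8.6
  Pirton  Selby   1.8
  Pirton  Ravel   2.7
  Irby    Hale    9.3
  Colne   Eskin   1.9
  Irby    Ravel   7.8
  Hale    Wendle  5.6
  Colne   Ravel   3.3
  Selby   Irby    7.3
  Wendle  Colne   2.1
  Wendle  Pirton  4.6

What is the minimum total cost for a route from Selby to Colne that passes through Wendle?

Best Selby to Wendle: Selby–Pirton–Wendle costing 6.4
Best Wendle to Colne: Wendle–Colne costing 2.1
Total via Wendle: 6.4 + 2.1 = $8.5.

$8.5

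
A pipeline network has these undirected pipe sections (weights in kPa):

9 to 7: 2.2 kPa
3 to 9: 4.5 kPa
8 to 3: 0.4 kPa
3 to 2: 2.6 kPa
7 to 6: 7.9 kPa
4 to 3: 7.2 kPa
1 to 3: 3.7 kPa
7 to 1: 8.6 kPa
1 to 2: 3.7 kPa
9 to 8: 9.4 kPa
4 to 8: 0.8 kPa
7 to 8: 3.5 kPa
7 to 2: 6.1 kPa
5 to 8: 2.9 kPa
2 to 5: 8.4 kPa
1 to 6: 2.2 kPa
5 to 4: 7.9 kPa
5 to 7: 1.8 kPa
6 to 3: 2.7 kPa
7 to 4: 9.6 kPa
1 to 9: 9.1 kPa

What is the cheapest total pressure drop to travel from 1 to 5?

7 kPa

Shortest distances from 1:
1: 0
6: 2.2  (via 1)
2: 3.7  (via 1)
3: 3.7  (via 1)
8: 4.1  (via 3)
4: 4.9  (via 8)
5: 7  (via 8)
Shortest route: 1 → 3 → 8 → 5 = 7 kPa.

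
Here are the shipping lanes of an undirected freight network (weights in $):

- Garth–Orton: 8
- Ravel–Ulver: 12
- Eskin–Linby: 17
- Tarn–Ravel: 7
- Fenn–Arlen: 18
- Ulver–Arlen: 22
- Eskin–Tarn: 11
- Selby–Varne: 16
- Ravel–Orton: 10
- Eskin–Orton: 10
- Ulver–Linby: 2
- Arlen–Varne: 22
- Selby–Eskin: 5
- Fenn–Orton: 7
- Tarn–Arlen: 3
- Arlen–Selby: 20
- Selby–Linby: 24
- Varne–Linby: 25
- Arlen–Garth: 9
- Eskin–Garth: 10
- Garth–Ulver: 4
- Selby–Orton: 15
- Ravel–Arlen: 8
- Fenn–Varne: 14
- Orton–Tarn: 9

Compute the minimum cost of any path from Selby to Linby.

Shortest distances from Selby:
Selby: 0
Eskin: 5  (via Selby)
Orton: 15  (via Selby)
Garth: 15  (via Eskin)
Tarn: 16  (via Eskin)
Varne: 16  (via Selby)
Arlen: 19  (via Tarn)
Ulver: 19  (via Garth)
Linby: 21  (via Ulver)
Shortest route: Selby–Eskin–Garth–Ulver–Linby = $21.

$21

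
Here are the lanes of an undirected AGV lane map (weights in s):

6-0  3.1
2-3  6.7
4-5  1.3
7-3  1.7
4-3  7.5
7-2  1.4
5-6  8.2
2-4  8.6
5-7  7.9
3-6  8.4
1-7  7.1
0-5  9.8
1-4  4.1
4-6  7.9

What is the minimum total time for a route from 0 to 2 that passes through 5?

19.1 s

Best 0 to 5: 0–5 costing 9.8
Best 5 to 2: 5–7–2 costing 9.3
Total via 5: 9.8 + 9.3 = 19.1 s.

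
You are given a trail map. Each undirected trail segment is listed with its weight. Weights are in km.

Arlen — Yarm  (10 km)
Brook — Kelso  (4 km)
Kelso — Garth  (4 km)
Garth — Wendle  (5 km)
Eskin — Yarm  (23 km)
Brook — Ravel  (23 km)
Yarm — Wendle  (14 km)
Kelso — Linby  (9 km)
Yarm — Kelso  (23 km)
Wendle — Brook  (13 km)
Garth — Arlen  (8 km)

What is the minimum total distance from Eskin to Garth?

Shortest distances from Eskin:
Eskin: 0
Yarm: 23  (via Eskin)
Arlen: 33  (via Yarm)
Wendle: 37  (via Yarm)
Garth: 41  (via Arlen)
Shortest route: Eskin–Yarm–Arlen–Garth = 41 km.

41 km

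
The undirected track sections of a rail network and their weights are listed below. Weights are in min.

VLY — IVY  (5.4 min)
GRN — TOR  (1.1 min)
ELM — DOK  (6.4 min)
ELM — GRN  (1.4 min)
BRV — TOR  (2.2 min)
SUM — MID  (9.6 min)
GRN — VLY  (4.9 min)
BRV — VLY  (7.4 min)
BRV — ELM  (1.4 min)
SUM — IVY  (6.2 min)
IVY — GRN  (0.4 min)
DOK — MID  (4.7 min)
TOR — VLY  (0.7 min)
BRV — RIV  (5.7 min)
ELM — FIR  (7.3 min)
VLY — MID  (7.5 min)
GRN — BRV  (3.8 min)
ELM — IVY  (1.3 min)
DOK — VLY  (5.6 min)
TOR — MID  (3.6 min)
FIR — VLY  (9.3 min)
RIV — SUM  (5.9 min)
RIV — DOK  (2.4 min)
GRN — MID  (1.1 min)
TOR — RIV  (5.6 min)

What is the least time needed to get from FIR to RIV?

14.4 min

Settle nodes by increasing distance from FIR:
FIR: 0
ELM: 7.3  (via FIR)
IVY: 8.6  (via ELM)
BRV: 8.7  (via ELM)
GRN: 8.7  (via ELM)
VLY: 9.3  (via FIR)
MID: 9.8  (via GRN)
TOR: 9.8  (via GRN)
DOK: 13.7  (via ELM)
RIV: 14.4  (via BRV)
Shortest route: FIR–ELM–BRV–RIV = 14.4 min.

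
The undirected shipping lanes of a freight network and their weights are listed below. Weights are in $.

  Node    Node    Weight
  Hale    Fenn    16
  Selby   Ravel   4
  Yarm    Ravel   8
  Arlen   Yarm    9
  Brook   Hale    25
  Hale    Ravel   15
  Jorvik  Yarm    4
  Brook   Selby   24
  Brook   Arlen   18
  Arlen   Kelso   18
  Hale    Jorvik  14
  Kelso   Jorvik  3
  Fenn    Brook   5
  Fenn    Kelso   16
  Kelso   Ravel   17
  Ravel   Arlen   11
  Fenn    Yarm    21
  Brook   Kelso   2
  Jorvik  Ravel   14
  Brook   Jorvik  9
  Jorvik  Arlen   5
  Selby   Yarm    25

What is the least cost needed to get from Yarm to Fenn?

$14

Enumerating some paths:
Yarm → Jorvik → Kelso → Brook → Fenn: 4+3+2+5 = 14
Yarm → Fenn: 21 = 21
Yarm → Jorvik → Brook → Fenn: 4+9+5 = 18
The minimum is $14 via Yarm → Jorvik → Kelso → Brook → Fenn.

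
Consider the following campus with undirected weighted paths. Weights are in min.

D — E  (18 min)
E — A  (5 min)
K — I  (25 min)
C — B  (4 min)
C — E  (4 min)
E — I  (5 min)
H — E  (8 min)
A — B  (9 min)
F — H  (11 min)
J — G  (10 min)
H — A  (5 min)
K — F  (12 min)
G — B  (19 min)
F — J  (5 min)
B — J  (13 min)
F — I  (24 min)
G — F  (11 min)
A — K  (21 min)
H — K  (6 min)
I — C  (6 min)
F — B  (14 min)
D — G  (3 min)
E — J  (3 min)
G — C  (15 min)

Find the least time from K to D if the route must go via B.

42 min

Shortest K→B: K → H → A → B = 20
Shortest B→D: B → G → D = 22
Total via B: 20 + 22 = 42 min.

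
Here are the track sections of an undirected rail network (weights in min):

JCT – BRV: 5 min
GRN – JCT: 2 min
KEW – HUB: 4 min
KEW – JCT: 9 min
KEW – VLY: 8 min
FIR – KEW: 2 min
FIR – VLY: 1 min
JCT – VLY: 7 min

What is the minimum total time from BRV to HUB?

Shortest distances from BRV:
BRV: 0
JCT: 5  (via BRV)
GRN: 7  (via JCT)
VLY: 12  (via JCT)
FIR: 13  (via VLY)
KEW: 14  (via JCT)
HUB: 18  (via KEW)
Shortest route: BRV–JCT–KEW–HUB = 18 min.

18 min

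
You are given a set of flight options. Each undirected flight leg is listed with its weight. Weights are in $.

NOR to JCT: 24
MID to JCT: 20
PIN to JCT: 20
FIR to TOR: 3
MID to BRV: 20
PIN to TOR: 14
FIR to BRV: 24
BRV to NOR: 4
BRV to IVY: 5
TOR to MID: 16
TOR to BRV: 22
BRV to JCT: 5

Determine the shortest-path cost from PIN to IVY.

$30

Shortest distances from PIN:
PIN: 0
TOR: 14  (via PIN)
FIR: 17  (via TOR)
JCT: 20  (via PIN)
BRV: 25  (via JCT)
NOR: 29  (via BRV)
MID: 30  (via TOR)
IVY: 30  (via BRV)
Shortest route: PIN → JCT → BRV → IVY = $30.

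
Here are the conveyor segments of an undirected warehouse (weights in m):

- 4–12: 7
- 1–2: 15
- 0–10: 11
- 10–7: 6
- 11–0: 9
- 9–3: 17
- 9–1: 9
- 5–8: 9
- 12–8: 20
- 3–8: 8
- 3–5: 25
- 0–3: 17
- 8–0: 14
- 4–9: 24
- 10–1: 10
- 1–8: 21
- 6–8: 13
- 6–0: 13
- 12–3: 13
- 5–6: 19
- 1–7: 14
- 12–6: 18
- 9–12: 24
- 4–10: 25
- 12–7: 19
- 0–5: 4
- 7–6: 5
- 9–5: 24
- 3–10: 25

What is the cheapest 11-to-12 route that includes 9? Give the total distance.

Best 11 to 9: 11–0–5–9 costing 37
Best 9 to 12: 9–12 costing 24
Total via 9: 37 + 24 = 61 m.

61 m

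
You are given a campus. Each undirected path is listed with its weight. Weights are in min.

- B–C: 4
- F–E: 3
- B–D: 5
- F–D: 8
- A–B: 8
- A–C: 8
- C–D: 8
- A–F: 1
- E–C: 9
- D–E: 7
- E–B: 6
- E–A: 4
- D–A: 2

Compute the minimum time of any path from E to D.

Enumerating some paths:
E → B → D: 6+5 = 11
E → A → D: 4+2 = 6
E → D: 7 = 7
E → F → D: 3+8 = 11
The minimum is 6 min via E → A → D.

6 min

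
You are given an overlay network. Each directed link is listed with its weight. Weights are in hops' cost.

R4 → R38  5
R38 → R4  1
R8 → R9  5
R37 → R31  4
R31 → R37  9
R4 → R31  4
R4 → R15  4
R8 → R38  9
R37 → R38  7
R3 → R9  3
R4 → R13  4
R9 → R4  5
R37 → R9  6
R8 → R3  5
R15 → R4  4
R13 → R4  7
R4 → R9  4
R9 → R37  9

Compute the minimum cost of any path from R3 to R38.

13 hops' cost

Settle nodes by increasing distance from R3:
R3: 0
R9: 3  (via R3)
R4: 8  (via R9)
R13: 12  (via R4)
R31: 12  (via R4)
R15: 12  (via R4)
R37: 12  (via R9)
R38: 13  (via R4)
Shortest route: R3 → R9 → R4 → R38 = 13 hops' cost.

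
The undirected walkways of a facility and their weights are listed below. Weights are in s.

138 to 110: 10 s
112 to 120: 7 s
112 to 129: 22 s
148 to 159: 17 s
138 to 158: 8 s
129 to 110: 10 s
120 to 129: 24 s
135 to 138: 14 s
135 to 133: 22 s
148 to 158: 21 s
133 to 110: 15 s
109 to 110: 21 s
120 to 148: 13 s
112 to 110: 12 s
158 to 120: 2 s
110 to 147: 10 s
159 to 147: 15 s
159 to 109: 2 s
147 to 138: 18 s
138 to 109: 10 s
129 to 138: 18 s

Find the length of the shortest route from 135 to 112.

Candidate routes:
135–138–110–112: 14+10+12 = 36
135–133–110–112: 22+15+12 = 49
135–138–158–120–112: 14+8+2+7 = 31
The minimum is 31 s via 135–138–158–120–112.

31 s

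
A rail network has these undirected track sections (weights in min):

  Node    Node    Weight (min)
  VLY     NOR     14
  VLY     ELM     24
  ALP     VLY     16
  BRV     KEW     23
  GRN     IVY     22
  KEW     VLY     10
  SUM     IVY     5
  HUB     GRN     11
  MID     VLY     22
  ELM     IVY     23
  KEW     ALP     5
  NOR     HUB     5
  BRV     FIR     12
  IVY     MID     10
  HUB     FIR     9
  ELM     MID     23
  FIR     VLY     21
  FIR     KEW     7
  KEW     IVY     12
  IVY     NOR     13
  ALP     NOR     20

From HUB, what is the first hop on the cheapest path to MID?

Compare a few routes:
HUB–GRN–IVY–MID: 11+22+10 = 43
HUB–FIR–KEW–IVY–MID: 9+7+12+10 = 38
HUB–NOR–VLY–MID: 5+14+22 = 41
HUB–NOR–IVY–MID: 5+13+10 = 28
The minimum is 28 min via HUB–NOR–IVY–MID.
So from HUB the first move is to NOR.

NOR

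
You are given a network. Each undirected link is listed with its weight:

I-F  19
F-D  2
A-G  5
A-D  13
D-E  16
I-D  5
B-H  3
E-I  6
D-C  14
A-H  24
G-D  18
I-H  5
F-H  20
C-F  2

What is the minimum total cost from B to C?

Running Dijkstra from B:
B: 0
H: 3  (via B)
I: 8  (via H)
D: 13  (via I)
E: 14  (via I)
F: 15  (via D)
C: 17  (via F)
Shortest route: B → H → I → D → F → C = 17.

17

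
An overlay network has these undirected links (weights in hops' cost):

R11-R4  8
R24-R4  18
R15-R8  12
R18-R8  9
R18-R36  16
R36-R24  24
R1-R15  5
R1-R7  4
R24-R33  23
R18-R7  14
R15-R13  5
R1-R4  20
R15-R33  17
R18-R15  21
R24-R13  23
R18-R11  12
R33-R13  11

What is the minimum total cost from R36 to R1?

34 hops' cost

Enumerating some paths:
R36–R18–R8–R15–R1: 16+9+12+5 = 42
R36–R18–R7–R1: 16+14+4 = 34
R36–R18–R15–R1: 16+21+5 = 42
R36–R18–R11–R4–R1: 16+12+8+20 = 56
The minimum is 34 hops' cost via R36–R18–R7–R1.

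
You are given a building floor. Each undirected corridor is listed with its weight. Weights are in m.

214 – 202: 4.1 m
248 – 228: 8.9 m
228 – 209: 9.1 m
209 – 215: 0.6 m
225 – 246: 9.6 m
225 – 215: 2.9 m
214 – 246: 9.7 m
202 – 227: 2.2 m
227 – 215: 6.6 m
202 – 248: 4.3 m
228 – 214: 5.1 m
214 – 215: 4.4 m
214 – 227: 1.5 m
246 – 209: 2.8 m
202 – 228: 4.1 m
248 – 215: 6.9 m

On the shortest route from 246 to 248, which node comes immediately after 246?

209

Enumerating some paths:
246 - 209 - 215 - 214 - 227 - 202 - 248: 2.8+0.6+4.4+1.5+2.2+4.3 = 15.8
246 - 209 - 215 - 214 - 202 - 248: 2.8+0.6+4.4+4.1+4.3 = 16.2
246 - 209 - 215 - 248: 2.8+0.6+6.9 = 10.3
Cheapest is 246 - 209 - 215 - 248 at 10.3 m.
So from 246 the first move is to 209.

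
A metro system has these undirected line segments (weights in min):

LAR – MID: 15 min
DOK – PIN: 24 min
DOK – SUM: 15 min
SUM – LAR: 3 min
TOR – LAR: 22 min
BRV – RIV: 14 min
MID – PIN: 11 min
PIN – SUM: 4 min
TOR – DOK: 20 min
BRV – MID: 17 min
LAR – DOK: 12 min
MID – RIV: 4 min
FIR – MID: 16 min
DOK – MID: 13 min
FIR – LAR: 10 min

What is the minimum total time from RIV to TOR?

37 min

Shortest distances from RIV:
RIV: 0
MID: 4  (via RIV)
BRV: 14  (via RIV)
PIN: 15  (via MID)
DOK: 17  (via MID)
LAR: 19  (via MID)
SUM: 19  (via PIN)
FIR: 20  (via MID)
TOR: 37  (via DOK)
Shortest route: RIV–MID–DOK–TOR = 37 min.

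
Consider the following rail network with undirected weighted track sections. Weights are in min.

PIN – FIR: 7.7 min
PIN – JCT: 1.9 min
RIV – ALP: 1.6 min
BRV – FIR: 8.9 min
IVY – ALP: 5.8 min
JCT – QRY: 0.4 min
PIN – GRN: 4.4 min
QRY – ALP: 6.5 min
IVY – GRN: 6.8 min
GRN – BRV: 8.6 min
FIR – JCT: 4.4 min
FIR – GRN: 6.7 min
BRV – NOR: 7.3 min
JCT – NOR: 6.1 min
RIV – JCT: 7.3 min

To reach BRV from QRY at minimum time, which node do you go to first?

JCT

Candidate routes:
QRY → JCT → NOR → BRV: 0.4+6.1+7.3 = 13.8
QRY → JCT → PIN → GRN → BRV: 0.4+1.9+4.4+8.6 = 15.3
QRY → JCT → FIR → BRV: 0.4+4.4+8.9 = 13.7
The minimum is 13.7 min via QRY → JCT → FIR → BRV.
So from QRY the first move is to JCT.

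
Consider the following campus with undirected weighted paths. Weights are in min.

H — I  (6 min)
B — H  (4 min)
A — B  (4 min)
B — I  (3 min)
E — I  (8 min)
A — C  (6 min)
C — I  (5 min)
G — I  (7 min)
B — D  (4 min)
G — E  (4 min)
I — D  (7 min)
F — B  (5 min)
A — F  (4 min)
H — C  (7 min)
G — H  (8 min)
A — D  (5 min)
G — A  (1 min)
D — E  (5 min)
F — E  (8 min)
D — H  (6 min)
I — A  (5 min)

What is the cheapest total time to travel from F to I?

8 min

Compare a few routes:
F → A → I: 4+5 = 9
F → B → I: 5+3 = 8
The minimum is 8 min via F → B → I.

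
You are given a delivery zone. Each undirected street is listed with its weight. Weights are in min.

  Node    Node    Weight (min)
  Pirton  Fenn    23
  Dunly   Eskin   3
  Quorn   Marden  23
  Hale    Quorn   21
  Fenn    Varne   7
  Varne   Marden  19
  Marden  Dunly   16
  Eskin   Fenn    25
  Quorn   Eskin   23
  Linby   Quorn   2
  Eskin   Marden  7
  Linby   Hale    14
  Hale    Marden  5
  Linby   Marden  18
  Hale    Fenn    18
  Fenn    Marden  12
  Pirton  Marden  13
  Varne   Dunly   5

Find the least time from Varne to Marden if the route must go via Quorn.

51 min

Shortest Varne→Quorn: Varne → Dunly → Eskin → Quorn = 31
Shortest Quorn→Marden: Quorn → Linby → Marden = 20
Total via Quorn: 31 + 20 = 51 min.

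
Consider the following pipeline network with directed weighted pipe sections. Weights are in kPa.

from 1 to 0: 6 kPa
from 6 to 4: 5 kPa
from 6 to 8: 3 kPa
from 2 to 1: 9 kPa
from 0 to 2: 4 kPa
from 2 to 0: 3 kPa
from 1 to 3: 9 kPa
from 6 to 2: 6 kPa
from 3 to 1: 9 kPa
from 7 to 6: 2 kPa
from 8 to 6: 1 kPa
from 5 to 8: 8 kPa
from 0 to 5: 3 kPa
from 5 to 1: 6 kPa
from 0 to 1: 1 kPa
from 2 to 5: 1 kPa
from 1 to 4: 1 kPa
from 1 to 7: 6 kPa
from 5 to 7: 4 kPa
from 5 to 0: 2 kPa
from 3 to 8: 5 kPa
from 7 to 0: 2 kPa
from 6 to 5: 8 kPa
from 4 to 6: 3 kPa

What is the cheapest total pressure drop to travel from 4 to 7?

14 kPa

Running Dijkstra from 4:
4: 0
6: 3  (via 4)
8: 6  (via 6)
2: 9  (via 6)
5: 10  (via 2)
0: 12  (via 2)
1: 13  (via 0)
7: 14  (via 5)
Shortest route: 4 → 6 → 2 → 5 → 7 = 14 kPa.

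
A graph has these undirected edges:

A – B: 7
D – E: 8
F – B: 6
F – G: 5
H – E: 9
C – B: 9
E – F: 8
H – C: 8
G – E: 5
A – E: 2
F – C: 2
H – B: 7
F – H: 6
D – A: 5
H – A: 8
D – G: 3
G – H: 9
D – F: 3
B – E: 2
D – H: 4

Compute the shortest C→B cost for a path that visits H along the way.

Best C to H: C → H costing 8
Best H to B: H → B costing 7
Total via H: 8 + 7 = 15.

15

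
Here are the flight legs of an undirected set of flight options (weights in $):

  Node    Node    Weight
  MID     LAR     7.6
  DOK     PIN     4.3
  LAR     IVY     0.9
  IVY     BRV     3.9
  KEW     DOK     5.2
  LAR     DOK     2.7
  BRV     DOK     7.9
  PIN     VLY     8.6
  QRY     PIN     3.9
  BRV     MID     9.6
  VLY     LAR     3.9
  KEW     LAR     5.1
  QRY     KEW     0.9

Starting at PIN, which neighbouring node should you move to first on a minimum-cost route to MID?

DOK

Enumerating some paths:
PIN - QRY - KEW - DOK - LAR - MID: 3.9+0.9+5.2+2.7+7.6 = 20.3
PIN - DOK - LAR - MID: 4.3+2.7+7.6 = 14.6
PIN - VLY - LAR - MID: 8.6+3.9+7.6 = 20.1
PIN - QRY - KEW - LAR - MID: 3.9+0.9+5.1+7.6 = 17.5
The minimum is $14.6 via PIN - DOK - LAR - MID.
So from PIN the first move is to DOK.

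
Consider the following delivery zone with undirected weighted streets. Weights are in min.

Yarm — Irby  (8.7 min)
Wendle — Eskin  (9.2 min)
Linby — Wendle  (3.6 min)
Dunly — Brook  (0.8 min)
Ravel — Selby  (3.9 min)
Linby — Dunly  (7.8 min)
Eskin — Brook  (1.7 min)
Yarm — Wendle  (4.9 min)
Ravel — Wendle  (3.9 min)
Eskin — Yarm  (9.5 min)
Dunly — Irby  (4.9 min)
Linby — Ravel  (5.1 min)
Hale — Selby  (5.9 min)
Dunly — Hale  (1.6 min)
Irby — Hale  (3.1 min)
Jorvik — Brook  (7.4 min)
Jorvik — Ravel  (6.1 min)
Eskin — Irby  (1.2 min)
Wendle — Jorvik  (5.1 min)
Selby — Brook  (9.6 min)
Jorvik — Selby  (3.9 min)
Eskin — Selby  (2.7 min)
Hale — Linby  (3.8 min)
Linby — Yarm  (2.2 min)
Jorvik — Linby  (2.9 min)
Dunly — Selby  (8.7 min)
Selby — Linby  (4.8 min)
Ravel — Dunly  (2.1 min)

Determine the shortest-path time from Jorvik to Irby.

7.8 min

Settle nodes by increasing distance from Jorvik:
Jorvik: 0
Linby: 2.9  (via Jorvik)
Selby: 3.9  (via Jorvik)
Wendle: 5.1  (via Jorvik)
Yarm: 5.1  (via Linby)
Ravel: 6.1  (via Jorvik)
Eskin: 6.6  (via Selby)
Hale: 6.7  (via Linby)
Brook: 7.4  (via Jorvik)
Irby: 7.8  (via Eskin)
Shortest route: Jorvik → Selby → Eskin → Irby = 7.8 min.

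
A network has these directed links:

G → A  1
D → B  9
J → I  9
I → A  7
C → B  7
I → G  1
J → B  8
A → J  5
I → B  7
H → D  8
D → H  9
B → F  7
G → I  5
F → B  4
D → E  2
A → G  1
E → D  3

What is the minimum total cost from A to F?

Candidate routes:
A → J → I → B → F: 5+9+7+7 = 28
A → J → B → F: 5+8+7 = 20
The minimum is 20 via A → J → B → F.

20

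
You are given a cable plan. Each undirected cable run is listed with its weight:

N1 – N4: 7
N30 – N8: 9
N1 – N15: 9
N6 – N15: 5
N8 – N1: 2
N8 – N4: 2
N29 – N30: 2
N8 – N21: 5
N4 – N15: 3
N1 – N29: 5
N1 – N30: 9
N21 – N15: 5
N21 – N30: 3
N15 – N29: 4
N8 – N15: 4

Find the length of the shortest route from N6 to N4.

8

Candidate routes:
N6 - N15 - N4: 5+3 = 8
N6 - N15 - N8 - N4: 5+4+2 = 11
The minimum is 8 via N6 - N15 - N4.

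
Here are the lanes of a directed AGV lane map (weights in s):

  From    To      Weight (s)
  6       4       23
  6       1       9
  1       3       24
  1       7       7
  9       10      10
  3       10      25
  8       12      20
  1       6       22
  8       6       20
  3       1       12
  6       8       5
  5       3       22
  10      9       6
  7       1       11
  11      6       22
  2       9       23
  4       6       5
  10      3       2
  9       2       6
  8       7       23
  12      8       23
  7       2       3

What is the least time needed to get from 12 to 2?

49 s

Compare a few routes:
12 → 8 → 6 → 1 → 7 → 2: 23+20+9+7+3 = 62
12 → 8 → 7 → 1 → 3 → 10 → 9 → 2: 23+23+11+24+25+6+6 = 118
12 → 8 → 6 → 1 → 3 → 10 → 9 → 2: 23+20+9+24+25+6+6 = 113
12 → 8 → 7 → 2: 23+23+3 = 49
The minimum is 49 s via 12 → 8 → 7 → 2.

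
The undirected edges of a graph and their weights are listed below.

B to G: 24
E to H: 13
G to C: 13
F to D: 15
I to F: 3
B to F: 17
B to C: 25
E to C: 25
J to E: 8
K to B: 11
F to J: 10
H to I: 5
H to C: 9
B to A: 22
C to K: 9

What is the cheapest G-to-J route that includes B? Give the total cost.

51

Best G to B: G → B costing 24
Shortest B→J: B → F → J = 27
Total via B: 24 + 27 = 51.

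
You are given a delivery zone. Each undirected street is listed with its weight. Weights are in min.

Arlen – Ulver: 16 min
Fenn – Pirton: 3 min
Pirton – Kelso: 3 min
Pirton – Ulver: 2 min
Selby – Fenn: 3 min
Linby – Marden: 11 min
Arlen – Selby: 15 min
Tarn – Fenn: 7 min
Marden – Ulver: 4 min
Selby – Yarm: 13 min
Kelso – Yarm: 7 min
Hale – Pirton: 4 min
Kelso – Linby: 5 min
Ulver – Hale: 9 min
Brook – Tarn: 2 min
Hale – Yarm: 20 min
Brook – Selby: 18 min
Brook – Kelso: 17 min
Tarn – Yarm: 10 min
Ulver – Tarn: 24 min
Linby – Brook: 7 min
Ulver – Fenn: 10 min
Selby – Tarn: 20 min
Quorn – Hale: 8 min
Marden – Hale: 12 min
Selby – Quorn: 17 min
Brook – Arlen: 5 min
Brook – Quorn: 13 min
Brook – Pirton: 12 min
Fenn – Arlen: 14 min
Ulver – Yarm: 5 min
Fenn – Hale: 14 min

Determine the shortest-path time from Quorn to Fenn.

Candidate routes:
Quorn–Brook–Tarn–Fenn: 13+2+7 = 22
Quorn–Hale–Ulver–Pirton–Fenn: 8+9+2+3 = 22
Quorn–Selby–Fenn: 17+3 = 20
Quorn–Hale–Pirton–Fenn: 8+4+3 = 15
The minimum is 15 min via Quorn–Hale–Pirton–Fenn.

15 min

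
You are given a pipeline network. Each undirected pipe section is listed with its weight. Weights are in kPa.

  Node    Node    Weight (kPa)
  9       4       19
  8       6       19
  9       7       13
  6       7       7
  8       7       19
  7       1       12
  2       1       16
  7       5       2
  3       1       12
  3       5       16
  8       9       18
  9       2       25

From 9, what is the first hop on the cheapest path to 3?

Candidate routes:
9 - 7 - 5 - 3: 13+2+16 = 31
9 - 2 - 1 - 3: 25+16+12 = 53
9 - 7 - 1 - 3: 13+12+12 = 37
The minimum is 31 kPa via 9 - 7 - 5 - 3.
So from 9 the first move is to 7.

7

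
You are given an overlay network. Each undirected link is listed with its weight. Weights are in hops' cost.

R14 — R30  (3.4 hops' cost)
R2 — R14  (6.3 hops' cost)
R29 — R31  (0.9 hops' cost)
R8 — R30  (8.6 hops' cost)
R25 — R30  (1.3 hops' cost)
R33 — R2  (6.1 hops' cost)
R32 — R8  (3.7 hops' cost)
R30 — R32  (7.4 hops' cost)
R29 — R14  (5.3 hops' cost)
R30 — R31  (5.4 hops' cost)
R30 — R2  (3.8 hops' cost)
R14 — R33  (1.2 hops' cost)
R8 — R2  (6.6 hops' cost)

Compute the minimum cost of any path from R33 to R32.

12 hops' cost

Compare a few routes:
R33 → R14 → R30 → R8 → R32: 1.2+3.4+8.6+3.7 = 16.9
R33 → R2 → R30 → R32: 6.1+3.8+7.4 = 17.3
R33 → R14 → R30 → R32: 1.2+3.4+7.4 = 12
R33 → R2 → R8 → R32: 6.1+6.6+3.7 = 16.4
Cheapest is R33 → R14 → R30 → R32 at 12 hops' cost.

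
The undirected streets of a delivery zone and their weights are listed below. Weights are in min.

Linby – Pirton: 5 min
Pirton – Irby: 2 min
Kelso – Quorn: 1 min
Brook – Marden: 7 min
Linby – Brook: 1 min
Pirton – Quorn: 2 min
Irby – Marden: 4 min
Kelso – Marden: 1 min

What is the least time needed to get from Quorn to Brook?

Compare a few routes:
Quorn–Pirton–Linby–Brook: 2+5+1 = 8
Quorn–Kelso–Marden–Brook: 1+1+7 = 9
Quorn–Kelso–Marden–Irby–Pirton–Linby–Brook: 1+1+4+2+5+1 = 14
The minimum is 8 min via Quorn–Pirton–Linby–Brook.

8 min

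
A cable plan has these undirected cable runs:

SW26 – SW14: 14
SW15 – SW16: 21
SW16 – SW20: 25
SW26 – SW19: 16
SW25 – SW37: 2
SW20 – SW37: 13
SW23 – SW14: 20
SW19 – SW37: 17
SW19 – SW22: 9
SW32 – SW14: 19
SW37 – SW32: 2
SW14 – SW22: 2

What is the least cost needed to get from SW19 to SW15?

Shortest distances from SW19:
SW19: 0
SW22: 9  (via SW19)
SW14: 11  (via SW22)
SW26: 16  (via SW19)
SW37: 17  (via SW19)
SW25: 19  (via SW37)
SW32: 19  (via SW37)
SW20: 30  (via SW37)
SW23: 31  (via SW14)
SW16: 55  (via SW20)
SW15: 76  (via SW16)
Shortest route: SW19 → SW37 → SW20 → SW16 → SW15 = 76.

76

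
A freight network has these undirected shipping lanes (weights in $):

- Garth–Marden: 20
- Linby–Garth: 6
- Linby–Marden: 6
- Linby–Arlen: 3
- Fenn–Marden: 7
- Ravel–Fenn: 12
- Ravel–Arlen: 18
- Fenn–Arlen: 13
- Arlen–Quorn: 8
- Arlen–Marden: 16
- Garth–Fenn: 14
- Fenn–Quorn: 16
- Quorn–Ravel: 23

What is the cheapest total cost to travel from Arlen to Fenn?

Enumerating some paths:
Arlen–Linby–Garth–Fenn: 3+6+14 = 23
Arlen–Linby–Marden–Fenn: 3+6+7 = 16
Arlen–Marden–Fenn: 16+7 = 23
Arlen–Fenn: 13 = 13
Cheapest is Arlen–Fenn at $13.

$13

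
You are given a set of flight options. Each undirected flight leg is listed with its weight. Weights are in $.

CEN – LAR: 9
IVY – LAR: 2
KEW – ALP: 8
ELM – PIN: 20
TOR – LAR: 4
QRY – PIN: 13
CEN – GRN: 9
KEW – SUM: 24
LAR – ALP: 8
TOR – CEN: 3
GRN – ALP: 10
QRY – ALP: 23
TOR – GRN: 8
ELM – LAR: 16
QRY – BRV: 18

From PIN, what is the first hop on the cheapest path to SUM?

Enumerating some paths:
PIN–QRY–ALP–KEW–SUM: 13+23+8+24 = 68
PIN–ELM–LAR–TOR–GRN–ALP–KEW–SUM: 20+16+4+8+10+8+24 = 90
PIN–ELM–LAR–ALP–KEW–SUM: 20+16+8+8+24 = 76
Cheapest is PIN–QRY–ALP–KEW–SUM at $68.
So from PIN the first move is to QRY.

QRY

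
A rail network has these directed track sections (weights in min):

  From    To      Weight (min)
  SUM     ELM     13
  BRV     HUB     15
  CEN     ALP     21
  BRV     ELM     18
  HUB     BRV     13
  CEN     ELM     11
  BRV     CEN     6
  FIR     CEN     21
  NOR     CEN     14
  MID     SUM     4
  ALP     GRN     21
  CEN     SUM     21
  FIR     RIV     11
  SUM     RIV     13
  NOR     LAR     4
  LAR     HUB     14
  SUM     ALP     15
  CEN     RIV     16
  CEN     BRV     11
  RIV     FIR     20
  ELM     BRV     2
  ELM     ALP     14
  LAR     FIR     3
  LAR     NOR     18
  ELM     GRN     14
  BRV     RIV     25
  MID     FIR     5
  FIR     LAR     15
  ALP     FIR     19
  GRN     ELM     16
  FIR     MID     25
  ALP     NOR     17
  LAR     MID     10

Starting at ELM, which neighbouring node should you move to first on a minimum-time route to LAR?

ALP

Compare a few routes:
ELM - ALP - FIR - LAR: 14+19+15 = 48
ELM - ALP - NOR - LAR: 14+17+4 = 35
The minimum is 35 min via ELM - ALP - NOR - LAR.
So from ELM the first move is to ALP.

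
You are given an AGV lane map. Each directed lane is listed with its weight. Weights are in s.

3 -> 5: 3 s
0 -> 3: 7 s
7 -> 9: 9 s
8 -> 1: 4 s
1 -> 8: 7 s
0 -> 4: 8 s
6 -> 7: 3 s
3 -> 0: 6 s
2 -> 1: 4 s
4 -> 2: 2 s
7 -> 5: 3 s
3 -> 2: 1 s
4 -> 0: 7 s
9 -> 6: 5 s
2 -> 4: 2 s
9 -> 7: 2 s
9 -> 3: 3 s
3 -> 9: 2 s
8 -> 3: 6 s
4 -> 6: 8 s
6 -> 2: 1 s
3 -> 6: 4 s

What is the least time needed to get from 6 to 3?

Running Dijkstra from 6:
6: 0
2: 1  (via 6)
4: 3  (via 2)
7: 3  (via 6)
1: 5  (via 2)
5: 6  (via 7)
0: 10  (via 4)
8: 12  (via 1)
9: 12  (via 7)
3: 15  (via 9)
Shortest route: 6 → 7 → 9 → 3 = 15 s.

15 s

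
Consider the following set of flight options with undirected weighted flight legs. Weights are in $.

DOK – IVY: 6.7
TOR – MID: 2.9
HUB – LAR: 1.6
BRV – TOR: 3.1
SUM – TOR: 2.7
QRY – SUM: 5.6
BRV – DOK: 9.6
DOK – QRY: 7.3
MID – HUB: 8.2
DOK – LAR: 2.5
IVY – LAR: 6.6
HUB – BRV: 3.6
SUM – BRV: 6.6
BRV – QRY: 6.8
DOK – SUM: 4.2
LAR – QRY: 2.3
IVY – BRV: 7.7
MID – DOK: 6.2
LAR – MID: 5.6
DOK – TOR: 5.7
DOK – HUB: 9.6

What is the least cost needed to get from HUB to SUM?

$8.3

Settle nodes by increasing distance from HUB:
HUB: 0
LAR: 1.6  (via HUB)
BRV: 3.6  (via HUB)
QRY: 3.9  (via LAR)
DOK: 4.1  (via LAR)
TOR: 6.7  (via BRV)
MID: 7.2  (via LAR)
IVY: 8.2  (via LAR)
SUM: 8.3  (via DOK)
Shortest route: HUB–LAR–DOK–SUM = $8.3.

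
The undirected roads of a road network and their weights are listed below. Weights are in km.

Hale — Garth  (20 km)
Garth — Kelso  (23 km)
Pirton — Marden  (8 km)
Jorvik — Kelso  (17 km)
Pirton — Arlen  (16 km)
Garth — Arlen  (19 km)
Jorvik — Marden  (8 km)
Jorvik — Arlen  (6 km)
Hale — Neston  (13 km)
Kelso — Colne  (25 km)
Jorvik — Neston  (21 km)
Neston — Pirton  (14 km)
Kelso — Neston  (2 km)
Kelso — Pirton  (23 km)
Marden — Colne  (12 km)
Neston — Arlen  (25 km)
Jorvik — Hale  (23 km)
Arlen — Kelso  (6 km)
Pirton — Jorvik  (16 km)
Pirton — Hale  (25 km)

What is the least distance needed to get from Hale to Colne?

40 km

Settle nodes by increasing distance from Hale:
Hale: 0
Neston: 13  (via Hale)
Kelso: 15  (via Neston)
Garth: 20  (via Hale)
Arlen: 21  (via Kelso)
Jorvik: 23  (via Hale)
Pirton: 25  (via Hale)
Marden: 31  (via Jorvik)
Colne: 40  (via Kelso)
Shortest route: Hale → Neston → Kelso → Colne = 40 km.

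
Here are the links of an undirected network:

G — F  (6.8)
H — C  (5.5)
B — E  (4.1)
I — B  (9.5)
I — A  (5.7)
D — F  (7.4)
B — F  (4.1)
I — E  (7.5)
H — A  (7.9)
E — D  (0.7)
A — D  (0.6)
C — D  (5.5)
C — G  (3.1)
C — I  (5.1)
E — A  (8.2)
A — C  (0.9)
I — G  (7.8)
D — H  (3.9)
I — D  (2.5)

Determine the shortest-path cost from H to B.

8.7

Enumerating some paths:
H–D–E–B: 3.9+0.7+4.1 = 8.7
H–A–D–E–B: 7.9+0.6+0.7+4.1 = 13.3
H–C–A–D–E–B: 5.5+0.9+0.6+0.7+4.1 = 11.8
The minimum is 8.7 via H–D–E–B.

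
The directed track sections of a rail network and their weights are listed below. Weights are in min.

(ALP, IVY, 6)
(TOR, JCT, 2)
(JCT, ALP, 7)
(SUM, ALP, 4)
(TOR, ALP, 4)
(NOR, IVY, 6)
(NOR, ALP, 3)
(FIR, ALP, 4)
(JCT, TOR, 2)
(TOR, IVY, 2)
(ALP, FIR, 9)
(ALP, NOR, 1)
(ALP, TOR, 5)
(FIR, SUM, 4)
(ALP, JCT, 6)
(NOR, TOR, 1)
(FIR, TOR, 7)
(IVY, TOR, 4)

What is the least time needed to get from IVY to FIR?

17 min

Shortest distances from IVY:
IVY: 0
TOR: 4  (via IVY)
JCT: 6  (via TOR)
ALP: 8  (via TOR)
NOR: 9  (via ALP)
FIR: 17  (via ALP)
Shortest route: IVY–TOR–ALP–FIR = 17 min.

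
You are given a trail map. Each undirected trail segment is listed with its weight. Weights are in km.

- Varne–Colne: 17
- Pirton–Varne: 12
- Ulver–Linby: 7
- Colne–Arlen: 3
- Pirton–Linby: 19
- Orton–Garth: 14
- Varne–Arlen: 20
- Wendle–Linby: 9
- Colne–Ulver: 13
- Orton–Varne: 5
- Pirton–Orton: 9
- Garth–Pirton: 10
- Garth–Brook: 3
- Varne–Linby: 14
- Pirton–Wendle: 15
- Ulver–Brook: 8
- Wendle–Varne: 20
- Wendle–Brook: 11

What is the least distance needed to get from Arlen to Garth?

Running Dijkstra from Arlen:
Arlen: 0
Colne: 3  (via Arlen)
Ulver: 16  (via Colne)
Varne: 20  (via Arlen)
Linby: 23  (via Ulver)
Brook: 24  (via Ulver)
Orton: 25  (via Varne)
Garth: 27  (via Brook)
Shortest route: Arlen–Colne–Ulver–Brook–Garth = 27 km.

27 km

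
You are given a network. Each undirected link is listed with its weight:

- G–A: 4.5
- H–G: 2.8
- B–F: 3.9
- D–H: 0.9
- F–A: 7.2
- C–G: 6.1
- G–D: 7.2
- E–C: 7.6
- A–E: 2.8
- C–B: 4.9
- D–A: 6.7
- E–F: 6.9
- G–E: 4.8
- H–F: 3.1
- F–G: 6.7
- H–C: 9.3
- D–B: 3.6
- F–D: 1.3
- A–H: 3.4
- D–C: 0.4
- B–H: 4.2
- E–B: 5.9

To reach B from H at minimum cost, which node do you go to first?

Enumerating some paths:
H → B: 4.2 = 4.2
H → D → B: 0.9+3.6 = 4.5
H → D → F → B: 0.9+1.3+3.9 = 6.1
The minimum is 4.2 via H → B.
So from H the first move is to B.

B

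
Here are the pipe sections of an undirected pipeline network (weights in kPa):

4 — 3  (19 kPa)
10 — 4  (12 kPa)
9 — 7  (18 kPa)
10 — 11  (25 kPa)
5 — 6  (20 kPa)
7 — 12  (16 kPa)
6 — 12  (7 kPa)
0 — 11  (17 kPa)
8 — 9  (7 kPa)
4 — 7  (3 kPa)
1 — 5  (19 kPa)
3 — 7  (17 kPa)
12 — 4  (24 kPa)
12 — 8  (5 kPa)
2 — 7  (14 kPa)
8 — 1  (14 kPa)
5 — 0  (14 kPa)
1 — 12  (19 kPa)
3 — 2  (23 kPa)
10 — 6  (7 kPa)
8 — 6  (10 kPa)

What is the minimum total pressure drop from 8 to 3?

Candidate routes:
8 → 9 → 7 → 3: 7+18+17 = 42
8 → 9 → 7 → 4 → 3: 7+18+3+19 = 47
8 → 12 → 7 → 4 → 3: 5+16+3+19 = 43
8 → 12 → 7 → 3: 5+16+17 = 38
Cheapest is 8 → 12 → 7 → 3 at 38 kPa.

38 kPa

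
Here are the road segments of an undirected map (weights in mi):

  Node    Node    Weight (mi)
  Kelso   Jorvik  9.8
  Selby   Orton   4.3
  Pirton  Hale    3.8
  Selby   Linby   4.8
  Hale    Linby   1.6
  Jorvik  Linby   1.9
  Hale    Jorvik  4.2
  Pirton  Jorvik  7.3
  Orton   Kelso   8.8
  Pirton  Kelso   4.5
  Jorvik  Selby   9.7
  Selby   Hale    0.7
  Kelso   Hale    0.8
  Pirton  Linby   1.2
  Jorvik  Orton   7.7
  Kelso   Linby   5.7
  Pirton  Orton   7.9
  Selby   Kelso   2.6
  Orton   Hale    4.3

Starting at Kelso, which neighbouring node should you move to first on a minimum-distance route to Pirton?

Enumerating some paths:
Kelso → Hale → Linby → Pirton: 0.8+1.6+1.2 = 3.6
Kelso → Pirton: 4.5 = 4.5
Kelso → Hale → Pirton: 0.8+3.8 = 4.6
Cheapest is Kelso → Hale → Linby → Pirton at 3.6 mi.
So from Kelso the first move is to Hale.

Hale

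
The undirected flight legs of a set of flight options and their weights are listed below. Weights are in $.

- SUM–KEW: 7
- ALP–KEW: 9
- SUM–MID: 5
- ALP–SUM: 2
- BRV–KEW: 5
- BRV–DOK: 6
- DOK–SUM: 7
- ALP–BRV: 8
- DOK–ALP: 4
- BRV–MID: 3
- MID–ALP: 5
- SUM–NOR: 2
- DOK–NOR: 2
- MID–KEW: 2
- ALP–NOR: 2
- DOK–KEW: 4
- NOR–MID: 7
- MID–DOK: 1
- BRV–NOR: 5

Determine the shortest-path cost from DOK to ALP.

$4

Enumerating some paths:
DOK → ALP: 4 = 4
DOK → NOR → SUM → ALP: 2+2+2 = 6
Cheapest is DOK → ALP at $4.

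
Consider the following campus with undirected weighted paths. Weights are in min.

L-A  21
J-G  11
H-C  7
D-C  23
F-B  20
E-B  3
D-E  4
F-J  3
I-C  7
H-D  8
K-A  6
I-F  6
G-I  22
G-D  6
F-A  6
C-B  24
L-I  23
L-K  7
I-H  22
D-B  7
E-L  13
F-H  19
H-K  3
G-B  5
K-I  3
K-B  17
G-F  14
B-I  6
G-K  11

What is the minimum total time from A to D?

17 min

Shortest distances from A:
A: 0
F: 6  (via A)
K: 6  (via A)
H: 9  (via K)
I: 9  (via K)
J: 9  (via F)
L: 13  (via K)
B: 15  (via I)
C: 16  (via H)
D: 17  (via H)
Shortest route: A–K–H–D = 17 min.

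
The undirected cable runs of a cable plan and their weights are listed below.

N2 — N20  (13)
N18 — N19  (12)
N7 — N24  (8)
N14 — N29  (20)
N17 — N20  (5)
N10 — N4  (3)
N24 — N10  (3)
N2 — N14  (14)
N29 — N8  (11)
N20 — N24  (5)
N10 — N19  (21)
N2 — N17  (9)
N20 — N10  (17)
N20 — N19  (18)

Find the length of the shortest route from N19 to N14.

45

Compare a few routes:
N19–N20–N2–N14: 18+13+14 = 45
N19–N10–N24–N20–N17–N2–N14: 21+3+5+5+9+14 = 57
N19–N20–N17–N2–N14: 18+5+9+14 = 46
N19–N10–N24–N20–N2–N14: 21+3+5+13+14 = 56
Cheapest is N19–N20–N2–N14 at 45.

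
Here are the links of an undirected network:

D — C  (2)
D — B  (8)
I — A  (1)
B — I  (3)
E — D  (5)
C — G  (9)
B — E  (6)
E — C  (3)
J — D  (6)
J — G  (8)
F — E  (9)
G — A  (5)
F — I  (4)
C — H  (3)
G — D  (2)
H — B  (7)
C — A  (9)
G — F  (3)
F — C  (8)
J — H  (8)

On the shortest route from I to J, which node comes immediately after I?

A

Candidate routes:
I - A - G - J: 1+5+8 = 14
I - F - G - D - J: 4+3+2+6 = 15
I - F - G - J: 4+3+8 = 15
The minimum is 14 via I - A - G - J.
So from I the first move is to A.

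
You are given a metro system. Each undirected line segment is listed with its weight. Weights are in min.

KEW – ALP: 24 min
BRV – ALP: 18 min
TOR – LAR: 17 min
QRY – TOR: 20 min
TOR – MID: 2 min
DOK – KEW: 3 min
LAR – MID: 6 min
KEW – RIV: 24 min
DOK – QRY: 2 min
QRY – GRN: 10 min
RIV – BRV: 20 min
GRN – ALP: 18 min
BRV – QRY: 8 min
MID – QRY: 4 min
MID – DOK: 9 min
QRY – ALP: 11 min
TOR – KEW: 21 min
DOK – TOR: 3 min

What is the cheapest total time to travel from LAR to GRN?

Compare a few routes:
LAR → TOR → DOK → QRY → GRN: 17+3+2+10 = 32
LAR → MID → TOR → DOK → QRY → GRN: 6+2+3+2+10 = 23
LAR → MID → QRY → GRN: 6+4+10 = 20
LAR → MID → DOK → QRY → GRN: 6+9+2+10 = 27
Cheapest is LAR → MID → QRY → GRN at 20 min.

20 min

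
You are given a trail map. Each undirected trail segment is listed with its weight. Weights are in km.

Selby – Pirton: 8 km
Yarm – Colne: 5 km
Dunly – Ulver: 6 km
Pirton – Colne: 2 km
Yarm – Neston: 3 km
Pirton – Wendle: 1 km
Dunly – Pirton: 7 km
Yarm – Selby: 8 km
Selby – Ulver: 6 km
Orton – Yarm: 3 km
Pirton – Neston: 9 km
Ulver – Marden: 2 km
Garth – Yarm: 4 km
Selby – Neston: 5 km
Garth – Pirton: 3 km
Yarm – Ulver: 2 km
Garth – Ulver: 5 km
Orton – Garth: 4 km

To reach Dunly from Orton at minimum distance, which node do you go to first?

Yarm

Compare a few routes:
Orton → Yarm → Ulver → Dunly: 3+2+6 = 11
Orton → Garth → Pirton → Dunly: 4+3+7 = 14
The minimum is 11 km via Orton → Yarm → Ulver → Dunly.
So from Orton the first move is to Yarm.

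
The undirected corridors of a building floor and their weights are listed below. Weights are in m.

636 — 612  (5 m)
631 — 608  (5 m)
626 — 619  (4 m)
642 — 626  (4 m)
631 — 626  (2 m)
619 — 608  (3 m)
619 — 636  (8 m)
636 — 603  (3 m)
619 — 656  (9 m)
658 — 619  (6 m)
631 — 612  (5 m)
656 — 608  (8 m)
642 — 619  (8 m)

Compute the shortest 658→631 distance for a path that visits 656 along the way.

28 m

Best 658 to 656: 658–619–656 costing 15
Best 656 to 631: 656–608–631 costing 13
Total via 656: 15 + 13 = 28 m.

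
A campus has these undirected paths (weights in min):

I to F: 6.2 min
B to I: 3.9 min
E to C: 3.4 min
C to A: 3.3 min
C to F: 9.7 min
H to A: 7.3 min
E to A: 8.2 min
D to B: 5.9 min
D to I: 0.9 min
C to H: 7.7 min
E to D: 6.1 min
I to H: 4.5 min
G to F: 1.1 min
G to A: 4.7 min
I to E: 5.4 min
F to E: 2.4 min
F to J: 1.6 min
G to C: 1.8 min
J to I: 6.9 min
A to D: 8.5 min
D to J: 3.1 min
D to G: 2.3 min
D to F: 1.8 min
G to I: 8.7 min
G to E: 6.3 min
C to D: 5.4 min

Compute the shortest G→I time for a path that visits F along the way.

3.8 min

Shortest G→F: G–F = 1.1
Best F to I: F–D–I costing 2.7
Total via F: 1.1 + 2.7 = 3.8 min.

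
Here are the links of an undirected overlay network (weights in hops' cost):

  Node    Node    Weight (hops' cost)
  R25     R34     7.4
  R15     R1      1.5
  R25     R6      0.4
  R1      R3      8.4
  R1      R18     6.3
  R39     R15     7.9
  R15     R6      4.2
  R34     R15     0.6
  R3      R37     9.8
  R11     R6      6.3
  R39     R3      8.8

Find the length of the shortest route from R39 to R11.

18.4 hops' cost

Enumerating some paths:
R39–R15–R6–R11: 7.9+4.2+6.3 = 18.4
R39–R15–R34–R25–R6–R11: 7.9+0.6+7.4+0.4+6.3 = 22.6
Cheapest is R39–R15–R6–R11 at 18.4 hops' cost.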